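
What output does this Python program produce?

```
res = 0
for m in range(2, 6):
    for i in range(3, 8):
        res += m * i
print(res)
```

m=2,i=3: res = 0+6 = 6
m=2,i=4: res = 6+8 = 14
m=2,i=5: res = 14+10 = 24
m=2,i=6: res = 24+12 = 36
m=2,i=7: res = 36+14 = 50
m=3,i=3: res = 50+9 = 59
m=3,i=4: res = 59+12 = 71
m=3,i=5: res = 71+15 = 86
m=3,i=6: res = 86+18 = 104
m=3,i=7: res = 104+21 = 125
m=4,i=3: res = 125+12 = 137
m=4,i=4: res = 137+16 = 153
m=4,i=5: res = 153+20 = 173
m=4,i=6: res = 173+24 = 197
m=4,i=7: res = 197+28 = 225
m=5,i=3: res = 225+15 = 240
m=5,i=4: res = 240+20 = 260
m=5,i=5: res = 260+25 = 285
m=5,i=6: res = 285+30 = 315
m=5,i=7: res = 315+35 = 350

350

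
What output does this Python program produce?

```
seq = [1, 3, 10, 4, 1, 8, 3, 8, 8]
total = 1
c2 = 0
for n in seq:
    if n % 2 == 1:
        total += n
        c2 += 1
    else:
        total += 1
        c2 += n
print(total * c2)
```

n=1: odd, total = 1+1 = 2; c2=1
n=3: odd, total = 2+3 = 5; c2=2
n=10: not odd, total = 5+1 = 6; c2=12
n=4: not odd, total = 6+1 = 7; c2=16
n=1: odd, total = 7+1 = 8; c2=17
n=8: not odd, total = 8+1 = 9; c2=25
n=3: odd, total = 9+3 = 12; c2=26
n=8: not odd, total = 12+1 = 13; c2=34
n=8: not odd, total = 13+1 = 14; c2=42
total*c2 = 14*42 = 588

588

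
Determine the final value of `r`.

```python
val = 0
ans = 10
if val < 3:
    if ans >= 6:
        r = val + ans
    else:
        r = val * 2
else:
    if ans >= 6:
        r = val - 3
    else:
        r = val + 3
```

10

val=0, ans=10
val < 3 is True; ans >= 6 is True
→ r = val + ans = 10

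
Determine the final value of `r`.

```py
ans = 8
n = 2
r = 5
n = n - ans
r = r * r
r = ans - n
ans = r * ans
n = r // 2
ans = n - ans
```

n = 2-8 = -6
r = 5*5 = 25
r = 8-(-6) = 14
ans = 14*8 = 112
n = 14//2 = 7
ans = 7-112 = -105

14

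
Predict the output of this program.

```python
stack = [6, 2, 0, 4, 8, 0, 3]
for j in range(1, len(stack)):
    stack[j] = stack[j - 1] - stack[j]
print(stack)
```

j=1: stack[1] = 6-2 = 4 → [6, 4, 0, 4, 8, 0, 3]
j=2: stack[2] = 4-0 = 4 → [6, 4, 4, 4, 8, 0, 3]
j=3: stack[3] = 4-4 = 0 → [6, 4, 4, 0, 8, 0, 3]
j=4: stack[4] = 0-8 = -8 → [6, 4, 4, 0, -8, 0, 3]
j=5: stack[5] = (-8)-0 = -8 → [6, 4, 4, 0, -8, -8, 3]
j=6: stack[6] = (-8)-3 = -11 → [6, 4, 4, 0, -8, -8, -11]

[6, 4, 4, 0, -8, -8, -11]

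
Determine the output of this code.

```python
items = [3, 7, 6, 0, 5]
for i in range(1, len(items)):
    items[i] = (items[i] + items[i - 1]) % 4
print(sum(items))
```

i=1: items[1] = (7+3)%4 = 2 → [3, 2, 6, 0, 5]
i=2: items[2] = (6+2)%4 = 0 → [3, 2, 0, 0, 5]
i=3: items[3] = (0+0)%4 = 0 → [3, 2, 0, 0, 5]
i=4: items[4] = (5+0)%4 = 1 → [3, 2, 0, 0, 1]
sum = 6

6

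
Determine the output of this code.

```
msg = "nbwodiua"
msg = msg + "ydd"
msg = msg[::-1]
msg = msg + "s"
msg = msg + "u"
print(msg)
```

ddyauidowbnsu

+ 'ydd' → 'nbwodiuaydd'
reverse → 'ddyauidowbn'
+ 's' → 'ddyauidowbns'
+ 'u' → 'ddyauidowbnsu'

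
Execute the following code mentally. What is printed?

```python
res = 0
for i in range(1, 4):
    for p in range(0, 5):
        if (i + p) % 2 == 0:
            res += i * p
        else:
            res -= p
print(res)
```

12

i=1,p=0: odd sum, res = 0-0 = 0
i=1,p=1: even sum, res = 0+1 = 1
i=1,p=2: odd sum, res = 1-2 = -1
i=1,p=3: even sum, res = (-1)+3 = 2
i=1,p=4: odd sum, res = 2-4 = -2
i=2,p=0: even sum, res = (-2)+0 = -2
i=2,p=1: odd sum, res = (-2)-1 = -3
i=2,p=2: even sum, res = (-3)+4 = 1
i=2,p=3: odd sum, res = 1-3 = -2
i=2,p=4: even sum, res = (-2)+8 = 6
i=3,p=0: odd sum, res = 6-0 = 6
i=3,p=1: even sum, res = 6+3 = 9
i=3,p=2: odd sum, res = 9-2 = 7
i=3,p=3: even sum, res = 7+9 = 16
i=3,p=4: odd sum, res = 16-4 = 12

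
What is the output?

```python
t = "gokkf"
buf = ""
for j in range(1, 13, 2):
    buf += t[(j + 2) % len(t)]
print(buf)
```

j=1: add t[3]='k' → 'k'
j=3: add t[0]='g' → 'kg'
j=5: add t[2]='k' → 'kgk'
j=7: add t[4]='f' → 'kgkf'
j=9: add t[1]='o' → 'kgkfo'
j=11: add t[3]='k' → 'kgkfok'

kgkfok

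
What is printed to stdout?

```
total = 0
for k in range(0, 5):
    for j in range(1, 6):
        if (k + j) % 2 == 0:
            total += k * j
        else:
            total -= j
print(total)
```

k=0,j=1: odd sum, total = 0-1 = -1
k=0,j=2: even sum, total = (-1)+0 = -1
k=0,j=3: odd sum, total = (-1)-3 = -4
k=0,j=4: even sum, total = (-4)+0 = -4
k=0,j=5: odd sum, total = (-4)-5 = -9
k=1,j=1: even sum, total = (-9)+1 = -8
k=1,j=2: odd sum, total = (-8)-2 = -10
k=1,j=3: even sum, total = (-10)+3 = -7
k=1,j=4: odd sum, total = (-7)-4 = -11
k=1,j=5: even sum, total = (-11)+5 = -6
k=2,j=1: odd sum, total = (-6)-1 = -7
k=2,j=2: even sum, total = (-7)+4 = -3
k=2,j=3: odd sum, total = (-3)-3 = -6
k=2,j=4: even sum, total = (-6)+8 = 2
k=2,j=5: odd sum, total = 2-5 = -3
k=3,j=1: even sum, total = (-3)+3 = 0
k=3,j=2: odd sum, total = 0-2 = -2
k=3,j=3: even sum, total = (-2)+9 = 7
k=3,j=4: odd sum, total = 7-4 = 3
k=3,j=5: even sum, total = 3+15 = 18
k=4,j=1: odd sum, total = 18-1 = 17
k=4,j=2: even sum, total = 17+8 = 25
k=4,j=3: odd sum, total = 25-3 = 22
k=4,j=4: even sum, total = 22+16 = 38
k=4,j=5: odd sum, total = 38-5 = 33

33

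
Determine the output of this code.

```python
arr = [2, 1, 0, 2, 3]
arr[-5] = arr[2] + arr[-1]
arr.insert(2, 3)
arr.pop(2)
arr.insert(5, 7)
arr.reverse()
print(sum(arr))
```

arr[-5] = arr[2]+arr[-1] = 0+3 = 3 → [3, 1, 0, 2, 3]
insert 3 at 2 → [3, 1, 3, 0, 2, 3]
pop(2) removes 3 → [3, 1, 0, 2, 3]
insert 7 at 5 → [3, 1, 0, 2, 3, 7]
reverse → [7, 3, 2, 0, 1, 3]
sum = 16

16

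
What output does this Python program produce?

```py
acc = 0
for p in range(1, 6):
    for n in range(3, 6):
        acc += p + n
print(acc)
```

p=1,n=3: acc = 0+4 = 4
p=1,n=4: acc = 4+5 = 9
p=1,n=5: acc = 9+6 = 15
p=2,n=3: acc = 15+5 = 20
p=2,n=4: acc = 20+6 = 26
p=2,n=5: acc = 26+7 = 33
p=3,n=3: acc = 33+6 = 39
p=3,n=4: acc = 39+7 = 46
p=3,n=5: acc = 46+8 = 54
p=4,n=3: acc = 54+7 = 61
p=4,n=4: acc = 61+8 = 69
p=4,n=5: acc = 69+9 = 78
p=5,n=3: acc = 78+8 = 86
p=5,n=4: acc = 86+9 = 95
p=5,n=5: acc = 95+10 = 105

105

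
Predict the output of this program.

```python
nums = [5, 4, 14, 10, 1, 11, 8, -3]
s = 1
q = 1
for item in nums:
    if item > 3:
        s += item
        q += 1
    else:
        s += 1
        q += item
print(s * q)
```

275

item=5: >3, s = 1+5 = 6; q=2
item=4: >3, s = 6+4 = 10; q=3
item=14: >3, s = 10+14 = 24; q=4
item=10: >3, s = 24+10 = 34; q=5
item=1: not >3, s = 34+1 = 35; q=6
item=11: >3, s = 35+11 = 46; q=7
item=8: >3, s = 46+8 = 54; q=8
item=-3: not >3, s = 54+1 = 55; q=5
s*q = 55*5 = 275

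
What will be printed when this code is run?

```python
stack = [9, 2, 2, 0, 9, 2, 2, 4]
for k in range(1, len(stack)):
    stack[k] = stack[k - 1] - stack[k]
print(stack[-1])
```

k=1: stack[1] = 9-2 = 7 → [9, 7, 2, 0, 9, 2, 2, 4]
k=2: stack[2] = 7-2 = 5 → [9, 7, 5, 0, 9, 2, 2, 4]
k=3: stack[3] = 5-0 = 5 → [9, 7, 5, 5, 9, 2, 2, 4]
k=4: stack[4] = 5-9 = -4 → [9, 7, 5, 5, -4, 2, 2, 4]
k=5: stack[5] = (-4)-2 = -6 → [9, 7, 5, 5, -4, -6, 2, 4]
k=6: stack[6] = (-6)-2 = -8 → [9, 7, 5, 5, -4, -6, -8, 4]
k=7: stack[7] = (-8)-4 = -12 → [9, 7, 5, 5, -4, -6, -8, -12]

-12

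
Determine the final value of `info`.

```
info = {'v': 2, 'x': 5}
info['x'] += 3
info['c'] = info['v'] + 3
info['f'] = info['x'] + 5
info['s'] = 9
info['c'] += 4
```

info['x'] = 5+3 = 8 → {'v': 2, 'x': 8}
info['c'] = info['v']+3 = 5 → {'v': 2, 'x': 8, 'c': 5}
info['f'] = info['x']+5 = 13 → {'v': 2, 'x': 8, 'c': 5, 'f': 13}
info['s'] = 9 → {'v': 2, 'x': 8, 'c': 5, 'f': 13, 's': 9}
info['c'] = 5+4 = 9 → {'v': 2, 'x': 8, 'c': 9, 'f': 13, 's': 9}

{'v': 2, 'x': 8, 'c': 9, 'f': 13, 's': 9}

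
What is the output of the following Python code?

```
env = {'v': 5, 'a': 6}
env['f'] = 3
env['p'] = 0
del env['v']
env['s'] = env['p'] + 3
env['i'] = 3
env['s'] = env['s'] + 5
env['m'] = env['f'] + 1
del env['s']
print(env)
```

env['f'] = 3 → {'v': 5, 'a': 6, 'f': 3}
env['p'] = 0 → {'v': 5, 'a': 6, 'f': 3, 'p': 0}
del 'v' → {'a': 6, 'f': 3, 'p': 0}
env['s'] = env['p']+3 = 3 → {'a': 6, 'f': 3, 'p': 0, 's': 3}
env['i'] = 3 → {'a': 6, 'f': 3, 'p': 0, 's': 3, 'i': 3}
env['s'] = env['s']+5 = 8 → {'a': 6, 'f': 3, 'p': 0, 's': 8, 'i': 3}
env['m'] = env['f']+1 = 4 → {'a': 6, 'f': 3, 'p': 0, 's': 8, 'i': 3, 'm': 4}
del 's' → {'a': 6, 'f': 3, 'p': 0, 'i': 3, 'm': 4}

{'a': 6, 'f': 3, 'p': 0, 'i': 3, 'm': 4}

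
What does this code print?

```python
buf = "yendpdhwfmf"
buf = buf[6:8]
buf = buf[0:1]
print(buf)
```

slice [6:8] → 'hw'
slice [0:1] → 'h'

h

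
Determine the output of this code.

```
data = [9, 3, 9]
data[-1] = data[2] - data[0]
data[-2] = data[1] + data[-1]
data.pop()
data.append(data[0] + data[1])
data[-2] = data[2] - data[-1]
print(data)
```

[9, 0, 12]

data[-1] = data[2]-data[0] = 9-9 = 0 → [9, 3, 0]
data[-2] = data[1]+data[-1] = 3+0 = 3 → [9, 3, 0]
pop() removes 0 → [9, 3]
append data[0]+data[1] = 9+3 = 12 → [9, 3, 12]
data[-2] = data[2]-data[-1] = 12-12 = 0 → [9, 0, 12]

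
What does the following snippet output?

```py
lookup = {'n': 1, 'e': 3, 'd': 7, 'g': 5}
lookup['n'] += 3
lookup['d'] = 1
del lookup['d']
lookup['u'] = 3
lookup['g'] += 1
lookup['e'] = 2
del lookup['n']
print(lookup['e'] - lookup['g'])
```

lookup['n'] = 1+3 = 4 → {'n': 4, 'e': 3, 'd': 7, 'g': 5}
lookup['d'] = 1 → {'n': 4, 'e': 3, 'd': 1, 'g': 5}
del 'd' → {'n': 4, 'e': 3, 'g': 5}
lookup['u'] = 3 → {'n': 4, 'e': 3, 'g': 5, 'u': 3}
lookup['g'] = 5+1 = 6 → {'n': 4, 'e': 3, 'g': 6, 'u': 3}
lookup['e'] = 2 → {'n': 4, 'e': 2, 'g': 6, 'u': 3}
del 'n' → {'e': 2, 'g': 6, 'u': 3}
lookup['e']-lookup['g'] = 2-6 = -4

-4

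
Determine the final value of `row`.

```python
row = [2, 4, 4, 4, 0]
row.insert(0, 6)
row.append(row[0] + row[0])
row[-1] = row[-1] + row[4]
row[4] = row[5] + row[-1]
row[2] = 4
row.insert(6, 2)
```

[6, 2, 4, 4, 16, 0, 2, 16]

insert 6 at 0 → [6, 2, 4, 4, 4, 0]
append row[0]+row[0] = 6+6 = 12 → [6, 2, 4, 4, 4, 0, 12]
row[-1] = row[-1]+row[4] = 12+4 = 16 → [6, 2, 4, 4, 4, 0, 16]
row[4] = row[5]+row[-1] = 0+16 = 16 → [6, 2, 4, 4, 16, 0, 16]
row[2] = 4 → [6, 2, 4, 4, 16, 0, 16]
insert 2 at 6 → [6, 2, 4, 4, 16, 0, 2, 16]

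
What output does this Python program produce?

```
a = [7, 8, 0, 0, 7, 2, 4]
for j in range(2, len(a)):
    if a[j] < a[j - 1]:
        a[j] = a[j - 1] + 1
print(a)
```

j=2: 0<8, a[2] = 8+1 = 9 → [7, 8, 9, 0, 7, 2, 4]
j=3: 0<9, a[3] = 9+1 = 10 → [7, 8, 9, 10, 7, 2, 4]
j=4: 7<10, a[4] = 10+1 = 11 → [7, 8, 9, 10, 11, 2, 4]
j=5: 2<11, a[5] = 11+1 = 12 → [7, 8, 9, 10, 11, 12, 4]
j=6: 4<12, a[6] = 12+1 = 13 → [7, 8, 9, 10, 11, 12, 13]

[7, 8, 9, 10, 11, 12, 13]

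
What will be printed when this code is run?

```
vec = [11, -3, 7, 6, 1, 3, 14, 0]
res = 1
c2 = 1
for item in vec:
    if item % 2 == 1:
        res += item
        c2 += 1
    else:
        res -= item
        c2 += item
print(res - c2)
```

item=11: odd, res = 1+11 = 12; c2=2
item=-3: odd, res = 12+(-3) = 9; c2=3
item=7: odd, res = 9+7 = 16; c2=4
item=6: not odd, res = 16-6 = 10; c2=10
item=1: odd, res = 10+1 = 11; c2=11
item=3: odd, res = 11+3 = 14; c2=12
item=14: not odd, res = 14-14 = 0; c2=26
item=0: not odd, res = 0-0 = 0; c2=26
res-c2 = 0-26 = -26

-26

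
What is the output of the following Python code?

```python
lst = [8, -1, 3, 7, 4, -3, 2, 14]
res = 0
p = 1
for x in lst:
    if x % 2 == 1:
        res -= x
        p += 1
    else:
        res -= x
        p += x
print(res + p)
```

-1

x=8: not odd, res = 0-8 = -8; p=9
x=-1: odd, res = (-8)-(-1) = -7; p=10
x=3: odd, res = (-7)-3 = -10; p=11
x=7: odd, res = (-10)-7 = -17; p=12
x=4: not odd, res = (-17)-4 = -21; p=16
x=-3: odd, res = (-21)-(-3) = -18; p=17
x=2: not odd, res = (-18)-2 = -20; p=19
x=14: not odd, res = (-20)-14 = -34; p=33
res+p = (-34)+33 = -1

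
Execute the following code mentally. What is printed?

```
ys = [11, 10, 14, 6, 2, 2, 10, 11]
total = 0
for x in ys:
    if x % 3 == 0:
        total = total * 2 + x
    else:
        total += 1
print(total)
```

x=11: not %3==0, total = 0+1 = 1
x=10: not %3==0, total = 1+1 = 2
x=14: not %3==0, total = 2+1 = 3
x=6: %3==0, total = 3*2+6 = 12
x=2: not %3==0, total = 12+1 = 13
x=2: not %3==0, total = 13+1 = 14
x=10: not %3==0, total = 14+1 = 15
x=11: not %3==0, total = 15+1 = 16

16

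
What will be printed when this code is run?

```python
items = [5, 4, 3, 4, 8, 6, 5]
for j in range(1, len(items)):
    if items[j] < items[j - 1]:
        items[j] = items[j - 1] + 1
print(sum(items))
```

j=1: 4<5, items[1] = 5+1 = 6 → [5, 6, 3, 4, 8, 6, 5]
j=2: 3<6, items[2] = 6+1 = 7 → [5, 6, 7, 4, 8, 6, 5]
j=3: 4<7, items[3] = 7+1 = 8 → [5, 6, 7, 8, 8, 6, 5]
j=4: 8>=8, unchanged → [5, 6, 7, 8, 8, 6, 5]
j=5: 6<8, items[5] = 8+1 = 9 → [5, 6, 7, 8, 8, 9, 5]
j=6: 5<9, items[6] = 9+1 = 10 → [5, 6, 7, 8, 8, 9, 10]
sum = 53

53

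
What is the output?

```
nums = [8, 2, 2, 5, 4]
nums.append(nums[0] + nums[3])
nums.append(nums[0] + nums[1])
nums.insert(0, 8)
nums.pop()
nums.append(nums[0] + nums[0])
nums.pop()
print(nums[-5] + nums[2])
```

append nums[0]+nums[3] = 8+5 = 13 → [8, 2, 2, 5, 4, 13]
append nums[0]+nums[1] = 8+2 = 10 → [8, 2, 2, 5, 4, 13, 10]
insert 8 at 0 → [8, 8, 2, 2, 5, 4, 13, 10]
pop() removes 10 → [8, 8, 2, 2, 5, 4, 13]
append nums[0]+nums[0] = 8+8 = 16 → [8, 8, 2, 2, 5, 4, 13, 16]
pop() removes 16 → [8, 8, 2, 2, 5, 4, 13]
nums[-5]+nums[2] = 2+2 = 4

4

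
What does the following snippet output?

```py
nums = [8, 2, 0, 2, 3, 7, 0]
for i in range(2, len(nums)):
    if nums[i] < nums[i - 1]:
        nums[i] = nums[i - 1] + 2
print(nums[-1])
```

12

i=2: 0<2, nums[2] = 2+2 = 4 → [8, 2, 4, 2, 3, 7, 0]
i=3: 2<4, nums[3] = 4+2 = 6 → [8, 2, 4, 6, 3, 7, 0]
i=4: 3<6, nums[4] = 6+2 = 8 → [8, 2, 4, 6, 8, 7, 0]
i=5: 7<8, nums[5] = 8+2 = 10 → [8, 2, 4, 6, 8, 10, 0]
i=6: 0<10, nums[6] = 10+2 = 12 → [8, 2, 4, 6, 8, 10, 12]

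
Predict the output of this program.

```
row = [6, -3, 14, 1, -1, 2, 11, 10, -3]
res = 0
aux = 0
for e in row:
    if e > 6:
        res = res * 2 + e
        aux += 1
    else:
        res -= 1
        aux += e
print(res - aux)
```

54

e=6: not >6, res = 0-1 = -1; aux=6
e=-3: not >6, res = (-1)-1 = -2; aux=3
e=14: >6, res = (-2)*2+14 = 10; aux=4
e=1: not >6, res = 10-1 = 9; aux=5
e=-1: not >6, res = 9-1 = 8; aux=4
e=2: not >6, res = 8-1 = 7; aux=6
e=11: >6, res = 7*2+11 = 25; aux=7
e=10: >6, res = 25*2+10 = 60; aux=8
e=-3: not >6, res = 60-1 = 59; aux=5
res-aux = 59-5 = 54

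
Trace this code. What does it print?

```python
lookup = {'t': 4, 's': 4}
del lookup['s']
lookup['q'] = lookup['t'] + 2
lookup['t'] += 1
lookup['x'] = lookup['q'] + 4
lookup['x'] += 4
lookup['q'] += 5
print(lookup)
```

{'t': 5, 'q': 11, 'x': 14}

del 's' → {'t': 4}
lookup['q'] = lookup['t']+2 = 6 → {'t': 4, 'q': 6}
lookup['t'] = 4+1 = 5 → {'t': 5, 'q': 6}
lookup['x'] = lookup['q']+4 = 10 → {'t': 5, 'q': 6, 'x': 10}
lookup['x'] = 10+4 = 14 → {'t': 5, 'q': 6, 'x': 14}
lookup['q'] = 6+5 = 11 → {'t': 5, 'q': 11, 'x': 14}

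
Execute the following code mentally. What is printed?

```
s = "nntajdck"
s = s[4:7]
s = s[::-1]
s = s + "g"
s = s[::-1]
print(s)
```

slice [4:7] → 'jdc'
reverse → 'cdj'
+ 'g' → 'cdjg'
reverse → 'gjdc'

gjdc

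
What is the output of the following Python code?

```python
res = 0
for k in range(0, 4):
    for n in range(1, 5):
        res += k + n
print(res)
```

k=0,n=1: res = 0+1 = 1
k=0,n=2: res = 1+2 = 3
k=0,n=3: res = 3+3 = 6
k=0,n=4: res = 6+4 = 10
k=1,n=1: res = 10+2 = 12
k=1,n=2: res = 12+3 = 15
k=1,n=3: res = 15+4 = 19
k=1,n=4: res = 19+5 = 24
k=2,n=1: res = 24+3 = 27
k=2,n=2: res = 27+4 = 31
k=2,n=3: res = 31+5 = 36
k=2,n=4: res = 36+6 = 42
k=3,n=1: res = 42+4 = 46
k=3,n=2: res = 46+5 = 51
k=3,n=3: res = 51+6 = 57
k=3,n=4: res = 57+7 = 64

64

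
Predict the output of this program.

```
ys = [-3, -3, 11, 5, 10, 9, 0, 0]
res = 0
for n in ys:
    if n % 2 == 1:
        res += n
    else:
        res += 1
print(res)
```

22

n=-3: odd, res = 0+(-3) = -3
n=-3: odd, res = (-3)+(-3) = -6
n=11: odd, res = (-6)+11 = 5
n=5: odd, res = 5+5 = 10
n=10: not odd, res = 10+1 = 11
n=9: odd, res = 11+9 = 20
n=0: not odd, res = 20+1 = 21
n=0: not odd, res = 21+1 = 22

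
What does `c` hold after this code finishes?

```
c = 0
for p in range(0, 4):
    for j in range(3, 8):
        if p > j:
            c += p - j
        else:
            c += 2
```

40

p=0,j=3: not 0>3, c = 0+2 = 2
p=0,j=4: not 0>4, c = 2+2 = 4
p=0,j=5: not 0>5, c = 4+2 = 6
p=0,j=6: not 0>6, c = 6+2 = 8
p=0,j=7: not 0>7, c = 8+2 = 10
p=1,j=3: not 1>3, c = 10+2 = 12
p=1,j=4: not 1>4, c = 12+2 = 14
p=1,j=5: not 1>5, c = 14+2 = 16
p=1,j=6: not 1>6, c = 16+2 = 18
p=1,j=7: not 1>7, c = 18+2 = 20
p=2,j=3: not 2>3, c = 20+2 = 22
p=2,j=4: not 2>4, c = 22+2 = 24
p=2,j=5: not 2>5, c = 24+2 = 26
p=2,j=6: not 2>6, c = 26+2 = 28
p=2,j=7: not 2>7, c = 28+2 = 30
p=3,j=3: not 3>3, c = 30+2 = 32
p=3,j=4: not 3>4, c = 32+2 = 34
p=3,j=5: not 3>5, c = 34+2 = 36
p=3,j=6: not 3>6, c = 36+2 = 38
p=3,j=7: not 3>7, c = 38+2 = 40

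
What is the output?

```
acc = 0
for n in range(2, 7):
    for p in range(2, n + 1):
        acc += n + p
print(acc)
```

120

n=2,p=2: acc = 0+4 = 4
n=3,p=2: acc = 4+5 = 9
n=3,p=3: acc = 9+6 = 15
n=4,p=2: acc = 15+6 = 21
n=4,p=3: acc = 21+7 = 28
n=4,p=4: acc = 28+8 = 36
n=5,p=2: acc = 36+7 = 43
n=5,p=3: acc = 43+8 = 51
n=5,p=4: acc = 51+9 = 60
n=5,p=5: acc = 60+10 = 70
n=6,p=2: acc = 70+8 = 78
n=6,p=3: acc = 78+9 = 87
n=6,p=4: acc = 87+10 = 97
n=6,p=5: acc = 97+11 = 108
n=6,p=6: acc = 108+12 = 120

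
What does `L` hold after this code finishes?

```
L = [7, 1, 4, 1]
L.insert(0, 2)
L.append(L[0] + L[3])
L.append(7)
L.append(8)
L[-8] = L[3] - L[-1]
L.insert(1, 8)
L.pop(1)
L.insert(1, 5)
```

[-4, 5, 7, 1, 4, 1, 6, 7, 8]

insert 2 at 0 → [2, 7, 1, 4, 1]
append L[0]+L[3] = 2+4 = 6 → [2, 7, 1, 4, 1, 6]
append 7 → [2, 7, 1, 4, 1, 6, 7]
append 8 → [2, 7, 1, 4, 1, 6, 7, 8]
L[-8] = L[3]-L[-1] = 4-8 = -4 → [-4, 7, 1, 4, 1, 6, 7, 8]
insert 8 at 1 → [-4, 8, 7, 1, 4, 1, 6, 7, 8]
pop(1) removes 8 → [-4, 7, 1, 4, 1, 6, 7, 8]
insert 5 at 1 → [-4, 5, 7, 1, 4, 1, 6, 7, 8]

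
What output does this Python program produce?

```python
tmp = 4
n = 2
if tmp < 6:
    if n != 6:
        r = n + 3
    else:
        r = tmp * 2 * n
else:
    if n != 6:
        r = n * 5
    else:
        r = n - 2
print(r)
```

5

tmp=4, n=2
tmp < 6 is True; n != 6 is True
→ r = n + 3 = 5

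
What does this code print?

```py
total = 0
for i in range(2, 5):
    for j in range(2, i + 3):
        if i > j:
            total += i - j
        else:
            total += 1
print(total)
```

i=2,j=2: not 2>2, total = 0+1 = 1
i=2,j=3: not 2>3, total = 1+1 = 2
i=2,j=4: not 2>4, total = 2+1 = 3
i=3,j=2: 3>2, total = 3+1 = 4
i=3,j=3: not 3>3, total = 4+1 = 5
i=3,j=4: not 3>4, total = 5+1 = 6
i=3,j=5: not 3>5, total = 6+1 = 7
i=4,j=2: 4>2, total = 7+2 = 9
i=4,j=3: 4>3, total = 9+1 = 10
i=4,j=4: not 4>4, total = 10+1 = 11
i=4,j=5: not 4>5, total = 11+1 = 12
i=4,j=6: not 4>6, total = 12+1 = 13

13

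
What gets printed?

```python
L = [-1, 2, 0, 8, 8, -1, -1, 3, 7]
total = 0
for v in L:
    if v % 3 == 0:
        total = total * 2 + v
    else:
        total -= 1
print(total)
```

-14

v=-1: not %3==0, total = 0-1 = -1
v=2: not %3==0, total = (-1)-1 = -2
v=0: %3==0, total = (-2)*2+0 = -4
v=8: not %3==0, total = (-4)-1 = -5
v=8: not %3==0, total = (-5)-1 = -6
v=-1: not %3==0, total = (-6)-1 = -7
v=-1: not %3==0, total = (-7)-1 = -8
v=3: %3==0, total = (-8)*2+3 = -13
v=7: not %3==0, total = (-13)-1 = -14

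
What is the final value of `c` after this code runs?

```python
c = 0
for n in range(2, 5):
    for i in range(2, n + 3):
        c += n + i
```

81

n=2,i=2: c = 0+4 = 4
n=2,i=3: c = 4+5 = 9
n=2,i=4: c = 9+6 = 15
n=3,i=2: c = 15+5 = 20
n=3,i=3: c = 20+6 = 26
n=3,i=4: c = 26+7 = 33
n=3,i=5: c = 33+8 = 41
n=4,i=2: c = 41+6 = 47
n=4,i=3: c = 47+7 = 54
n=4,i=4: c = 54+8 = 62
n=4,i=5: c = 62+9 = 71
n=4,i=6: c = 71+10 = 81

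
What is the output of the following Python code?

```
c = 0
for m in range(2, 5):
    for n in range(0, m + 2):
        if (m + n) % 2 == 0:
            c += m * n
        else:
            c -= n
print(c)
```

21

m=2,n=0: even sum, c = 0+0 = 0
m=2,n=1: odd sum, c = 0-1 = -1
m=2,n=2: even sum, c = (-1)+4 = 3
m=2,n=3: odd sum, c = 3-3 = 0
m=3,n=0: odd sum, c = 0-0 = 0
m=3,n=1: even sum, c = 0+3 = 3
m=3,n=2: odd sum, c = 3-2 = 1
m=3,n=3: even sum, c = 1+9 = 10
m=3,n=4: odd sum, c = 10-4 = 6
m=4,n=0: even sum, c = 6+0 = 6
m=4,n=1: odd sum, c = 6-1 = 5
m=4,n=2: even sum, c = 5+8 = 13
m=4,n=3: odd sum, c = 13-3 = 10
m=4,n=4: even sum, c = 10+16 = 26
m=4,n=5: odd sum, c = 26-5 = 21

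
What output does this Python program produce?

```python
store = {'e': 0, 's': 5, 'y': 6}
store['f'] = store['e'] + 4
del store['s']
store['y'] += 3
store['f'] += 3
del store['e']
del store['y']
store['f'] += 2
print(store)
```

{'f': 9}

store['f'] = store['e']+4 = 4 → {'e': 0, 's': 5, 'y': 6, 'f': 4}
del 's' → {'e': 0, 'y': 6, 'f': 4}
store['y'] = 6+3 = 9 → {'e': 0, 'y': 9, 'f': 4}
store['f'] = 4+3 = 7 → {'e': 0, 'y': 9, 'f': 7}
del 'e' → {'y': 9, 'f': 7}
del 'y' → {'f': 7}
store['f'] = 7+2 = 9 → {'f': 9}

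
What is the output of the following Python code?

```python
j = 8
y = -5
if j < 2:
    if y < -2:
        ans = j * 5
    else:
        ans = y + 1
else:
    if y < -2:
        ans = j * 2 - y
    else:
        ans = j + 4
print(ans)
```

j=8, y=-5
j < 2 is False; y < -2 is True
→ ans = j * 2 - y = 21

21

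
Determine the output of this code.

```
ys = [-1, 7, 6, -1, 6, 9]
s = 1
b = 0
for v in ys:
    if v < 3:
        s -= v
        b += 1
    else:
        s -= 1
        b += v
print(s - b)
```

-31

v=-1: <3, s = 1-(-1) = 2; b=1
v=7: not <3, s = 2-1 = 1; b=8
v=6: not <3, s = 1-1 = 0; b=14
v=-1: <3, s = 0-(-1) = 1; b=15
v=6: not <3, s = 1-1 = 0; b=21
v=9: not <3, s = 0-1 = -1; b=30
s-b = (-1)-30 = -31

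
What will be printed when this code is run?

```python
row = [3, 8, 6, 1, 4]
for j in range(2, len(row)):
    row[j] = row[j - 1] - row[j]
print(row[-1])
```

j=2: row[2] = 8-6 = 2 → [3, 8, 2, 1, 4]
j=3: row[3] = 2-1 = 1 → [3, 8, 2, 1, 4]
j=4: row[4] = 1-4 = -3 → [3, 8, 2, 1, -3]

-3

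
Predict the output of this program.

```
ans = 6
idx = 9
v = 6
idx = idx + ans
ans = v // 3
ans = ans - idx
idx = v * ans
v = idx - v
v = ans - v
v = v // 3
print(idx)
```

-78

idx = 9+6 = 15
ans = 6//3 = 2
ans = 2-15 = -13
idx = 6*(-13) = -78
v = (-78)-6 = -84
v = (-13)-(-84) = 71
v = 71//3 = 23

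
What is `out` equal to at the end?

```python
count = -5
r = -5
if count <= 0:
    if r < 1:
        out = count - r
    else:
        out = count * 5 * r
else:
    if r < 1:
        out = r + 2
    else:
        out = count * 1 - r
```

count=-5, r=-5
count <= 0 is True; r < 1 is True
→ out = count - r = 0

0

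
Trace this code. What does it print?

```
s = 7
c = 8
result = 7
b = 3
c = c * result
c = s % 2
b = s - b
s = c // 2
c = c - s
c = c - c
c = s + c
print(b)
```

4

c = 8*7 = 56
c = 7%2 = 1
b = 7-3 = 4
s = 1//2 = 0
c = 1-0 = 1
c = 1-1 = 0
c = 0+0 = 0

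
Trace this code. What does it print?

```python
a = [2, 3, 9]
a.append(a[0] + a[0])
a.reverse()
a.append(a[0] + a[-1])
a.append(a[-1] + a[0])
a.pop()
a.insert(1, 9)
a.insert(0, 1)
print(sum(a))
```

34

append a[0]+a[0] = 2+2 = 4 → [2, 3, 9, 4]
reverse → [4, 9, 3, 2]
append a[0]+a[-1] = 4+2 = 6 → [4, 9, 3, 2, 6]
append a[-1]+a[0] = 6+4 = 10 → [4, 9, 3, 2, 6, 10]
pop() removes 10 → [4, 9, 3, 2, 6]
insert 9 at 1 → [4, 9, 9, 3, 2, 6]
insert 1 at 0 → [1, 4, 9, 9, 3, 2, 6]
sum = 34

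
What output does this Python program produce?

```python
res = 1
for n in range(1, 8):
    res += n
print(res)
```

29

n=1: res = 1+1 = 2
n=2: res = 2+2 = 4
n=3: res = 4+3 = 7
n=4: res = 7+4 = 11
n=5: res = 11+5 = 16
n=6: res = 16+6 = 22
n=7: res = 22+7 = 29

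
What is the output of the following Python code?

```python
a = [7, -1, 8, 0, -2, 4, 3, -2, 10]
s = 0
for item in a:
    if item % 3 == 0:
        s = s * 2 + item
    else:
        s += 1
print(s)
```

item=7: not %3==0, s = 0+1 = 1
item=-1: not %3==0, s = 1+1 = 2
item=8: not %3==0, s = 2+1 = 3
item=0: %3==0, s = 3*2+0 = 6
item=-2: not %3==0, s = 6+1 = 7
item=4: not %3==0, s = 7+1 = 8
item=3: %3==0, s = 8*2+3 = 19
item=-2: not %3==0, s = 19+1 = 20
item=10: not %3==0, s = 20+1 = 21

21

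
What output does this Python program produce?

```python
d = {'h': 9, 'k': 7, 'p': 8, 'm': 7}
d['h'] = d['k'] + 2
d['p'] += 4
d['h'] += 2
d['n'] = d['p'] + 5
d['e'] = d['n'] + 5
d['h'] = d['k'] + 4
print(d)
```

{'h': 11, 'k': 7, 'p': 12, 'm': 7, 'n': 17, 'e': 22}

d['h'] = d['k']+2 = 9 → {'h': 9, 'k': 7, 'p': 8, 'm': 7}
d['p'] = 8+4 = 12 → {'h': 9, 'k': 7, 'p': 12, 'm': 7}
d['h'] = 9+2 = 11 → {'h': 11, 'k': 7, 'p': 12, 'm': 7}
d['n'] = d['p']+5 = 17 → {'h': 11, 'k': 7, 'p': 12, 'm': 7, 'n': 17}
d['e'] = d['n']+5 = 22 → {'h': 11, 'k': 7, 'p': 12, 'm': 7, 'n': 17, 'e': 22}
d['h'] = d['k']+4 = 11 → {'h': 11, 'k': 7, 'p': 12, 'm': 7, 'n': 17, 'e': 22}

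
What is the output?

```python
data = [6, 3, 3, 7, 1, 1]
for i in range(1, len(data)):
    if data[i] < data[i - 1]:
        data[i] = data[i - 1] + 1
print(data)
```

i=1: 3<6, data[1] = 6+1 = 7 → [6, 7, 3, 7, 1, 1]
i=2: 3<7, data[2] = 7+1 = 8 → [6, 7, 8, 7, 1, 1]
i=3: 7<8, data[3] = 8+1 = 9 → [6, 7, 8, 9, 1, 1]
i=4: 1<9, data[4] = 9+1 = 10 → [6, 7, 8, 9, 10, 1]
i=5: 1<10, data[5] = 10+1 = 11 → [6, 7, 8, 9, 10, 11]

[6, 7, 8, 9, 10, 11]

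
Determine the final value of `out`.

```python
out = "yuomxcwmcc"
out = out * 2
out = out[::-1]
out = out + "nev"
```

repeat ×2 → 'yuomxcwmccyuomxcwmcc'
reverse → 'ccmwcxmouyccmwcxmouy'
+ 'nev' → 'ccmwcxmouyccmwcxmouynev'

'ccmwcxmouyccmwcxmouynev'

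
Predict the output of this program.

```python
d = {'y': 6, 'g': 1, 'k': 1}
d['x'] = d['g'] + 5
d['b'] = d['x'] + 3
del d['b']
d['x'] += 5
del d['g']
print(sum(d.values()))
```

d['x'] = d['g']+5 = 6 → {'y': 6, 'g': 1, 'k': 1, 'x': 6}
d['b'] = d['x']+3 = 9 → {'y': 6, 'g': 1, 'k': 1, 'x': 6, 'b': 9}
del 'b' → {'y': 6, 'g': 1, 'k': 1, 'x': 6}
d['x'] = 6+5 = 11 → {'y': 6, 'g': 1, 'k': 1, 'x': 11}
del 'g' → {'y': 6, 'k': 1, 'x': 11}
sum of values = 18

18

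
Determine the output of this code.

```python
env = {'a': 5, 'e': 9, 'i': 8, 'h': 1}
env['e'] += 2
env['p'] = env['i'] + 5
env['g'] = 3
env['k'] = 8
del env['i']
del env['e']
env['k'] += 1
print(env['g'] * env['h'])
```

env['e'] = 9+2 = 11 → {'a': 5, 'e': 11, 'i': 8, 'h': 1}
env['p'] = env['i']+5 = 13 → {'a': 5, 'e': 11, 'i': 8, 'h': 1, 'p': 13}
env['g'] = 3 → {'a': 5, 'e': 11, 'i': 8, 'h': 1, 'p': 13, 'g': 3}
env['k'] = 8 → {'a': 5, 'e': 11, 'i': 8, 'h': 1, 'p': 13, 'g': 3, 'k': 8}
del 'i' → {'a': 5, 'e': 11, 'h': 1, 'p': 13, 'g': 3, 'k': 8}
del 'e' → {'a': 5, 'h': 1, 'p': 13, 'g': 3, 'k': 8}
env['k'] = 8+1 = 9 → {'a': 5, 'h': 1, 'p': 13, 'g': 3, 'k': 9}
env['g']*env['h'] = 3*1 = 3

3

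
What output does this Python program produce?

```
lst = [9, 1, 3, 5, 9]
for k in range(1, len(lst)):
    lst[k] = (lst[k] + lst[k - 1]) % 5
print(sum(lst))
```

k=1: lst[1] = (1+9)%5 = 0 → [9, 0, 3, 5, 9]
k=2: lst[2] = (3+0)%5 = 3 → [9, 0, 3, 5, 9]
k=3: lst[3] = (5+3)%5 = 3 → [9, 0, 3, 3, 9]
k=4: lst[4] = (9+3)%5 = 2 → [9, 0, 3, 3, 2]
sum = 17

17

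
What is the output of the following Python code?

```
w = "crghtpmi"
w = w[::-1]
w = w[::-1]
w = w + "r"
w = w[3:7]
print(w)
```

reverse → 'impthgrc'
reverse → 'crghtpmi'
+ 'r' → 'crghtpmir'
slice [3:7] → 'htpm'

htpm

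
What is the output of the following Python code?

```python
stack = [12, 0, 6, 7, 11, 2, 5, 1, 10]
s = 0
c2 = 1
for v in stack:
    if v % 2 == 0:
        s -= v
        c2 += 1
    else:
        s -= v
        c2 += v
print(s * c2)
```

v=12: even, s = 0-12 = -12; c2=2
v=0: even, s = (-12)-0 = -12; c2=3
v=6: even, s = (-12)-6 = -18; c2=4
v=7: not even, s = (-18)-7 = -25; c2=11
v=11: not even, s = (-25)-11 = -36; c2=22
v=2: even, s = (-36)-2 = -38; c2=23
v=5: not even, s = (-38)-5 = -43; c2=28
v=1: not even, s = (-43)-1 = -44; c2=29
v=10: even, s = (-44)-10 = -54; c2=30
s*c2 = (-54)*30 = -1620

-1620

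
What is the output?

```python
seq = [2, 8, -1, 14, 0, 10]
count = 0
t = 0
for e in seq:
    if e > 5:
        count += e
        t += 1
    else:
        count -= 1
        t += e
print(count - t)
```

25

e=2: not >5, count = 0-1 = -1; t=2
e=8: >5, count = (-1)+8 = 7; t=3
e=-1: not >5, count = 7-1 = 6; t=2
e=14: >5, count = 6+14 = 20; t=3
e=0: not >5, count = 20-1 = 19; t=3
e=10: >5, count = 19+10 = 29; t=4
count-t = 29-4 = 25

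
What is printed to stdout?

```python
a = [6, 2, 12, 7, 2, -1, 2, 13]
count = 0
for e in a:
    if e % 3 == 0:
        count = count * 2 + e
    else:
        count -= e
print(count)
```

-3

e=6: %3==0, count = 0*2+6 = 6
e=2: not %3==0, count = 6-2 = 4
e=12: %3==0, count = 4*2+12 = 20
e=7: not %3==0, count = 20-7 = 13
e=2: not %3==0, count = 13-2 = 11
e=-1: not %3==0, count = 11-(-1) = 12
e=2: not %3==0, count = 12-2 = 10
e=13: not %3==0, count = 10-13 = -3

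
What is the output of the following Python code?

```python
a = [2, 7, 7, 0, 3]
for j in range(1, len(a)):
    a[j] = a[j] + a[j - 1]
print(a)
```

j=1: a[1] = 7+2 = 9 → [2, 9, 7, 0, 3]
j=2: a[2] = 7+9 = 16 → [2, 9, 16, 0, 3]
j=3: a[3] = 0+16 = 16 → [2, 9, 16, 16, 3]
j=4: a[4] = 3+16 = 19 → [2, 9, 16, 16, 19]

[2, 9, 16, 16, 19]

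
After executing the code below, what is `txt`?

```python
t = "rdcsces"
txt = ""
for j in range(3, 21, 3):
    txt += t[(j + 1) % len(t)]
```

j=3: add t[4]='c' → 'c'
j=6: add t[0]='r' → 'cr'
j=9: add t[3]='s' → 'crs'
j=12: add t[6]='s' → 'crss'
j=15: add t[2]='c' → 'crssc'
j=18: add t[5]='e' → 'crssce'

'crssce'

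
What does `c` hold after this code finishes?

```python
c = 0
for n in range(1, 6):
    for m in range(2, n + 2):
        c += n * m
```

195

n=1,m=2: c = 0+2 = 2
n=2,m=2: c = 2+4 = 6
n=2,m=3: c = 6+6 = 12
n=3,m=2: c = 12+6 = 18
n=3,m=3: c = 18+9 = 27
n=3,m=4: c = 27+12 = 39
n=4,m=2: c = 39+8 = 47
n=4,m=3: c = 47+12 = 59
n=4,m=4: c = 59+16 = 75
n=4,m=5: c = 75+20 = 95
n=5,m=2: c = 95+10 = 105
n=5,m=3: c = 105+15 = 120
n=5,m=4: c = 120+20 = 140
n=5,m=5: c = 140+25 = 165
n=5,m=6: c = 165+30 = 195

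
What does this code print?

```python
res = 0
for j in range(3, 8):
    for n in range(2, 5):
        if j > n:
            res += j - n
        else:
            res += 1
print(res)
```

j=3,n=2: 3>2, res = 0+1 = 1
j=3,n=3: not 3>3, res = 1+1 = 2
j=3,n=4: not 3>4, res = 2+1 = 3
j=4,n=2: 4>2, res = 3+2 = 5
j=4,n=3: 4>3, res = 5+1 = 6
j=4,n=4: not 4>4, res = 6+1 = 7
j=5,n=2: 5>2, res = 7+3 = 10
j=5,n=3: 5>3, res = 10+2 = 12
j=5,n=4: 5>4, res = 12+1 = 13
j=6,n=2: 6>2, res = 13+4 = 17
j=6,n=3: 6>3, res = 17+3 = 20
j=6,n=4: 6>4, res = 20+2 = 22
j=7,n=2: 7>2, res = 22+5 = 27
j=7,n=3: 7>3, res = 27+4 = 31
j=7,n=4: 7>4, res = 31+3 = 34

34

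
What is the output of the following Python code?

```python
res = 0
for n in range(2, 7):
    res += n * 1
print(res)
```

20

n=2: res = 0+2*1 = 2
n=3: res = 2+3*1 = 5
n=4: res = 5+4*1 = 9
n=5: res = 9+5*1 = 14
n=6: res = 14+6*1 = 20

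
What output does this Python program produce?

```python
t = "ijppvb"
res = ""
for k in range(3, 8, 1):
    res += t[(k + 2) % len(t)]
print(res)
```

bijpp

k=3: add t[5]='b' → 'b'
k=4: add t[0]='i' → 'bi'
k=5: add t[1]='j' → 'bij'
k=6: add t[2]='p' → 'bijp'
k=7: add t[3]='p' → 'bijpp'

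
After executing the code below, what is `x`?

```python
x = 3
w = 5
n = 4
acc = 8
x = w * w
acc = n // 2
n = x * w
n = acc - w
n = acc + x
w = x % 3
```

25

x = 5*5 = 25
acc = 4//2 = 2
n = 25*5 = 125
n = 2-5 = -3
n = 2+25 = 27
w = 25%3 = 1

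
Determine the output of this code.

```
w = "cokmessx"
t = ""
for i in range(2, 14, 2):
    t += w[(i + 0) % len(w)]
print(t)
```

kescke

i=2: add w[2]='k' → 'k'
i=4: add w[4]='e' → 'ke'
i=6: add w[6]='s' → 'kes'
i=8: add w[0]='c' → 'kesc'
i=10: add w[2]='k' → 'kesck'
i=12: add w[4]='e' → 'kescke'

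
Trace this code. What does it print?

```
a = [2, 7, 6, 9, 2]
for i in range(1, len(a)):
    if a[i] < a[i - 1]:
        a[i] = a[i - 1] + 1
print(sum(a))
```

i=1: 7>=2, unchanged → [2, 7, 6, 9, 2]
i=2: 6<7, a[2] = 7+1 = 8 → [2, 7, 8, 9, 2]
i=3: 9>=8, unchanged → [2, 7, 8, 9, 2]
i=4: 2<9, a[4] = 9+1 = 10 → [2, 7, 8, 9, 10]
sum = 36

36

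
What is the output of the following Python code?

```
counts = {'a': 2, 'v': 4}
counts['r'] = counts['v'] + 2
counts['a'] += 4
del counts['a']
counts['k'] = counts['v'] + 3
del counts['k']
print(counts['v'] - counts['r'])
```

counts['r'] = counts['v']+2 = 6 → {'a': 2, 'v': 4, 'r': 6}
counts['a'] = 2+4 = 6 → {'a': 6, 'v': 4, 'r': 6}
del 'a' → {'v': 4, 'r': 6}
counts['k'] = counts['v']+3 = 7 → {'v': 4, 'r': 6, 'k': 7}
del 'k' → {'v': 4, 'r': 6}
counts['v']-counts['r'] = 4-6 = -2

-2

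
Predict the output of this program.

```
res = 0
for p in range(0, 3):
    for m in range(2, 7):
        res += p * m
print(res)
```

60

p=0,m=2: res = 0+0 = 0
p=0,m=3: res = 0+0 = 0
p=0,m=4: res = 0+0 = 0
p=0,m=5: res = 0+0 = 0
p=0,m=6: res = 0+0 = 0
p=1,m=2: res = 0+2 = 2
p=1,m=3: res = 2+3 = 5
p=1,m=4: res = 5+4 = 9
p=1,m=5: res = 9+5 = 14
p=1,m=6: res = 14+6 = 20
p=2,m=2: res = 20+4 = 24
p=2,m=3: res = 24+6 = 30
p=2,m=4: res = 30+8 = 38
p=2,m=5: res = 38+10 = 48
p=2,m=6: res = 48+12 = 60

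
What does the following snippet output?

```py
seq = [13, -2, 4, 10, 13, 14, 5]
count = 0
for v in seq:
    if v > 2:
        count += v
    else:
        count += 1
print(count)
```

60

v=13: >2, count = 0+13 = 13
v=-2: not >2, count = 13+1 = 14
v=4: >2, count = 14+4 = 18
v=10: >2, count = 18+10 = 28
v=13: >2, count = 28+13 = 41
v=14: >2, count = 41+14 = 55
v=5: >2, count = 55+5 = 60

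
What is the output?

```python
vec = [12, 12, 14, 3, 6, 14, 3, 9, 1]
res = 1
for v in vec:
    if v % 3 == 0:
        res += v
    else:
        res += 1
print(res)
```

49

v=12: %3==0, res = 1+12 = 13
v=12: %3==0, res = 13+12 = 25
v=14: not %3==0, res = 25+1 = 26
v=3: %3==0, res = 26+3 = 29
v=6: %3==0, res = 29+6 = 35
v=14: not %3==0, res = 35+1 = 36
v=3: %3==0, res = 36+3 = 39
v=9: %3==0, res = 39+9 = 48
v=1: not %3==0, res = 48+1 = 49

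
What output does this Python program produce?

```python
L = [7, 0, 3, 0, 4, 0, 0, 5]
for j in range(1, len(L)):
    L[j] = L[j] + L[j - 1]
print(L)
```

[7, 7, 10, 10, 14, 14, 14, 19]

j=1: L[1] = 0+7 = 7 → [7, 7, 3, 0, 4, 0, 0, 5]
j=2: L[2] = 3+7 = 10 → [7, 7, 10, 0, 4, 0, 0, 5]
j=3: L[3] = 0+10 = 10 → [7, 7, 10, 10, 4, 0, 0, 5]
j=4: L[4] = 4+10 = 14 → [7, 7, 10, 10, 14, 0, 0, 5]
j=5: L[5] = 0+14 = 14 → [7, 7, 10, 10, 14, 14, 0, 5]
j=6: L[6] = 0+14 = 14 → [7, 7, 10, 10, 14, 14, 14, 5]
j=7: L[7] = 5+14 = 19 → [7, 7, 10, 10, 14, 14, 14, 19]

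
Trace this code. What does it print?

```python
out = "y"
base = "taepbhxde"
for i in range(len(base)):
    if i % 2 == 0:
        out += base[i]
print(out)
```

i=0: add 't' → 'yt'
i=1: skip
i=2: add 'e' → 'yte'
i=3: skip
i=4: add 'b' → 'yteb'
i=5: skip
i=6: add 'x' → 'ytebx'
i=7: skip
i=8: add 'e' → 'ytebxe'

ytebxe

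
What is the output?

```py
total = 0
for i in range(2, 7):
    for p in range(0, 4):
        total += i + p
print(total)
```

110

i=2,p=0: total = 0+2 = 2
i=2,p=1: total = 2+3 = 5
i=2,p=2: total = 5+4 = 9
i=2,p=3: total = 9+5 = 14
i=3,p=0: total = 14+3 = 17
i=3,p=1: total = 17+4 = 21
i=3,p=2: total = 21+5 = 26
i=3,p=3: total = 26+6 = 32
i=4,p=0: total = 32+4 = 36
i=4,p=1: total = 36+5 = 41
i=4,p=2: total = 41+6 = 47
i=4,p=3: total = 47+7 = 54
i=5,p=0: total = 54+5 = 59
i=5,p=1: total = 59+6 = 65
i=5,p=2: total = 65+7 = 72
i=5,p=3: total = 72+8 = 80
i=6,p=0: total = 80+6 = 86
i=6,p=1: total = 86+7 = 93
i=6,p=2: total = 93+8 = 101
i=6,p=3: total = 101+9 = 110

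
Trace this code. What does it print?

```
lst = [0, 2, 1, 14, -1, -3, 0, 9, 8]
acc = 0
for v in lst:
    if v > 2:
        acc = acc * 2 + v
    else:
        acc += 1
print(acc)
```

118

v=0: not >2, acc = 0+1 = 1
v=2: not >2, acc = 1+1 = 2
v=1: not >2, acc = 2+1 = 3
v=14: >2, acc = 3*2+14 = 20
v=-1: not >2, acc = 20+1 = 21
v=-3: not >2, acc = 21+1 = 22
v=0: not >2, acc = 22+1 = 23
v=9: >2, acc = 23*2+9 = 55
v=8: >2, acc = 55*2+8 = 118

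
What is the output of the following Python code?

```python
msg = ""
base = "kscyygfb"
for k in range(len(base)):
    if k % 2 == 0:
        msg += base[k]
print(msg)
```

k=0: add 'k' → 'k'
k=1: skip
k=2: add 'c' → 'kc'
k=3: skip
k=4: add 'y' → 'kcy'
k=5: skip
k=6: add 'f' → 'kcyf'
k=7: skip

kcyf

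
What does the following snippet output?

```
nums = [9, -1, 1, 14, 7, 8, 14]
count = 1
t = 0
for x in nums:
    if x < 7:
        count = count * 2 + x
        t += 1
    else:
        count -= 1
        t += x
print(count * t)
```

-270

x=9: not <7, count = 1-1 = 0; t=9
x=-1: <7, count = 0*2+(-1) = -1; t=10
x=1: <7, count = (-1)*2+1 = -1; t=11
x=14: not <7, count = (-1)-1 = -2; t=25
x=7: not <7, count = (-2)-1 = -3; t=32
x=8: not <7, count = (-3)-1 = -4; t=40
x=14: not <7, count = (-4)-1 = -5; t=54
count*t = (-5)*54 = -270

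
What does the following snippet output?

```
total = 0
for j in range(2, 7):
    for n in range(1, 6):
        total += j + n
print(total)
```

j=2,n=1: total = 0+3 = 3
j=2,n=2: total = 3+4 = 7
j=2,n=3: total = 7+5 = 12
j=2,n=4: total = 12+6 = 18
j=2,n=5: total = 18+7 = 25
j=3,n=1: total = 25+4 = 29
j=3,n=2: total = 29+5 = 34
j=3,n=3: total = 34+6 = 40
j=3,n=4: total = 40+7 = 47
j=3,n=5: total = 47+8 = 55
j=4,n=1: total = 55+5 = 60
j=4,n=2: total = 60+6 = 66
j=4,n=3: total = 66+7 = 73
j=4,n=4: total = 73+8 = 81
j=4,n=5: total = 81+9 = 90
j=5,n=1: total = 90+6 = 96
j=5,n=2: total = 96+7 = 103
j=5,n=3: total = 103+8 = 111
j=5,n=4: total = 111+9 = 120
j=5,n=5: total = 120+10 = 130
j=6,n=1: total = 130+7 = 137
j=6,n=2: total = 137+8 = 145
j=6,n=3: total = 145+9 = 154
j=6,n=4: total = 154+10 = 164
j=6,n=5: total = 164+11 = 175

175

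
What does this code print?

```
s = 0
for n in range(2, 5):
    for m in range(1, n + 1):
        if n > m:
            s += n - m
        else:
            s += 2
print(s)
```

16

n=2,m=1: 2>1, s = 0+1 = 1
n=2,m=2: not 2>2, s = 1+2 = 3
n=3,m=1: 3>1, s = 3+2 = 5
n=3,m=2: 3>2, s = 5+1 = 6
n=3,m=3: not 3>3, s = 6+2 = 8
n=4,m=1: 4>1, s = 8+3 = 11
n=4,m=2: 4>2, s = 11+2 = 13
n=4,m=3: 4>3, s = 13+1 = 14
n=4,m=4: not 4>4, s = 14+2 = 16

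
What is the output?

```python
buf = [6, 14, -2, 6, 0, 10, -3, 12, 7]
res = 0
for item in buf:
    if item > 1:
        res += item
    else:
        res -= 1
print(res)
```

item=6: >1, res = 0+6 = 6
item=14: >1, res = 6+14 = 20
item=-2: not >1, res = 20-1 = 19
item=6: >1, res = 19+6 = 25
item=0: not >1, res = 25-1 = 24
item=10: >1, res = 24+10 = 34
item=-3: not >1, res = 34-1 = 33
item=12: >1, res = 33+12 = 45
item=7: >1, res = 45+7 = 52

52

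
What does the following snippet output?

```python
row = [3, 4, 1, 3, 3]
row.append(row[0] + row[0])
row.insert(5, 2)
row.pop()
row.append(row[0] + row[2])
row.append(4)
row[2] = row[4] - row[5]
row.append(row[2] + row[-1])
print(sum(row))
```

append row[0]+row[0] = 3+3 = 6 → [3, 4, 1, 3, 3, 6]
insert 2 at 5 → [3, 4, 1, 3, 3, 2, 6]
pop() removes 6 → [3, 4, 1, 3, 3, 2]
append row[0]+row[2] = 3+1 = 4 → [3, 4, 1, 3, 3, 2, 4]
append 4 → [3, 4, 1, 3, 3, 2, 4, 4]
row[2] = row[4]-row[5] = 3-2 = 1 → [3, 4, 1, 3, 3, 2, 4, 4]
append row[2]+row[-1] = 1+4 = 5 → [3, 4, 1, 3, 3, 2, 4, 4, 5]
sum = 29

29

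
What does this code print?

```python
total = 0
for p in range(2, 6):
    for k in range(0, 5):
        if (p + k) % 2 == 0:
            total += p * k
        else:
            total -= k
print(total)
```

48

p=2,k=0: even sum, total = 0+0 = 0
p=2,k=1: odd sum, total = 0-1 = -1
p=2,k=2: even sum, total = (-1)+4 = 3
p=2,k=3: odd sum, total = 3-3 = 0
p=2,k=4: even sum, total = 0+8 = 8
p=3,k=0: odd sum, total = 8-0 = 8
p=3,k=1: even sum, total = 8+3 = 11
p=3,k=2: odd sum, total = 11-2 = 9
p=3,k=3: even sum, total = 9+9 = 18
p=3,k=4: odd sum, total = 18-4 = 14
p=4,k=0: even sum, total = 14+0 = 14
p=4,k=1: odd sum, total = 14-1 = 13
p=4,k=2: even sum, total = 13+8 = 21
p=4,k=3: odd sum, total = 21-3 = 18
p=4,k=4: even sum, total = 18+16 = 34
p=5,k=0: odd sum, total = 34-0 = 34
p=5,k=1: even sum, total = 34+5 = 39
p=5,k=2: odd sum, total = 39-2 = 37
p=5,k=3: even sum, total = 37+15 = 52
p=5,k=4: odd sum, total = 52-4 = 48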